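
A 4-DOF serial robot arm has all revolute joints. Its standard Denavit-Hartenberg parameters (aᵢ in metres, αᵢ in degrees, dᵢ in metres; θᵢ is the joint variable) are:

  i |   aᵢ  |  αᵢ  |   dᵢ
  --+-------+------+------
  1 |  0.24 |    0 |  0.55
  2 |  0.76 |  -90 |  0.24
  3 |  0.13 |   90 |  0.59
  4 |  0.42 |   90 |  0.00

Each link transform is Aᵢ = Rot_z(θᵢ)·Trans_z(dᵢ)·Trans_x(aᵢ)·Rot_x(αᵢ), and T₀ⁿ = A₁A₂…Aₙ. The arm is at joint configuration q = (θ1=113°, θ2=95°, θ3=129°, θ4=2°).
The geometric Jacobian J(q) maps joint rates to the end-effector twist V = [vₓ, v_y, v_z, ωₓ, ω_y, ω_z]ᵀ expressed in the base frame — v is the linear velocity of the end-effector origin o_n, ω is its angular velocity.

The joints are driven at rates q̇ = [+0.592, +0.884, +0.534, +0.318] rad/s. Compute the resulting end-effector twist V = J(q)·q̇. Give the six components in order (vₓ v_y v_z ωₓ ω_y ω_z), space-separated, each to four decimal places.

o_n = [-0.1755, -0.5073, 0.3628]
J₁: ẑ×o_n = [0.5073, -0.1755, 0.0000], ω = ẑ
J2: z=[0.0000, 0.0000, 1.0000] o=[-0.0938, 0.2209, 0.5500] → [0.7283, -0.0817, 0.0000, 0.0000, 0.0000, 1.0000]
J3: z=[0.4695, -0.8829, 0.0000] o=[-0.7648, -0.1359, 0.7900] → [0.3772, 0.2006, 0.3460, 0.4695, -0.8829, 0.0000]
J4: z=[-0.6862, -0.3648, -0.6293] o=[-0.4156, -0.6184, 0.6890] → [0.1889, -0.3749, 0.0114, -0.6862, -0.3648, -0.6293]
V = J·q̇ = [1.2056, -0.1882, 0.1884, 0.0325, -0.5875, 1.2759]

1.2056 -0.1882 0.1884 0.0325 -0.5875 1.2759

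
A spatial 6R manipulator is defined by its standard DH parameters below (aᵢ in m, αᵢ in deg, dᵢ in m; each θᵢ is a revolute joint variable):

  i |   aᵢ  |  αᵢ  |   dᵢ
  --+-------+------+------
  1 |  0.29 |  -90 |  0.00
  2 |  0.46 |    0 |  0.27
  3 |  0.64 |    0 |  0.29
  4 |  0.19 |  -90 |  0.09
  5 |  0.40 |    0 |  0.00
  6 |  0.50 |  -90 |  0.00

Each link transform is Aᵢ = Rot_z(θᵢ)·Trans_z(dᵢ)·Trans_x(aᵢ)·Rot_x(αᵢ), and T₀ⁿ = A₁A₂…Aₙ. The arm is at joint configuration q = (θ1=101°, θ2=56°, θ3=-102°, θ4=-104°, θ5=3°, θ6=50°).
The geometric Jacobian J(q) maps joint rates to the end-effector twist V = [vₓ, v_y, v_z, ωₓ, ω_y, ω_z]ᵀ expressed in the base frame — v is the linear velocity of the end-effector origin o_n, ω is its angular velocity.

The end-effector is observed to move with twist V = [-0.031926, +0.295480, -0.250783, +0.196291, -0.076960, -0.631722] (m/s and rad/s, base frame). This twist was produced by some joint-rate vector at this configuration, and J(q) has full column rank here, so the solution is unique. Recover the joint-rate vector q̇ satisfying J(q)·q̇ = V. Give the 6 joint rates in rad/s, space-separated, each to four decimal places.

-0.4360 -0.2920 0.8180 -0.7040 -0.0080 -0.2180

o_n = [-0.2676, 0.1728, 0.5242]
J₁: ẑ×o_n = [-0.1728, -0.2676, 0.0000], ω = ẑ
J2: z=[-0.9816, -0.1908, 0.0000] o=[-0.0553, 0.2847, 0.0000] → [-0.1000, 0.5146, 0.0693, -0.9816, -0.1908, 0.0000]
J3: z=[-0.9816, -0.1908, 0.0000] o=[-0.3695, 0.4857, -0.3814] → [-0.1728, 0.8889, 0.3265, -0.9816, -0.1908, 0.0000]
J4: z=[-0.9816, -0.1908, 0.0000] o=[-0.7390, 0.8667, 0.0790] → [-0.0849, 0.4370, 0.7711, -0.9816, -0.1908, 0.0000]
J5: z=[-0.0954, 0.4908, 0.8660] o=[-0.7959, 0.6880, 0.1740] → [0.6180, 0.4909, -0.2101, -0.0954, 0.4908, 0.8660]
J6: z=[-0.0954, 0.4908, 0.8660] o=[-0.7093, 0.3525, 0.3737] → [0.2294, 0.3969, -0.1997, -0.0954, 0.4908, 0.8660]
q̇ = J⁺·V = [-0.4360, -0.2920, 0.8180, -0.7040, -0.0080, -0.2180]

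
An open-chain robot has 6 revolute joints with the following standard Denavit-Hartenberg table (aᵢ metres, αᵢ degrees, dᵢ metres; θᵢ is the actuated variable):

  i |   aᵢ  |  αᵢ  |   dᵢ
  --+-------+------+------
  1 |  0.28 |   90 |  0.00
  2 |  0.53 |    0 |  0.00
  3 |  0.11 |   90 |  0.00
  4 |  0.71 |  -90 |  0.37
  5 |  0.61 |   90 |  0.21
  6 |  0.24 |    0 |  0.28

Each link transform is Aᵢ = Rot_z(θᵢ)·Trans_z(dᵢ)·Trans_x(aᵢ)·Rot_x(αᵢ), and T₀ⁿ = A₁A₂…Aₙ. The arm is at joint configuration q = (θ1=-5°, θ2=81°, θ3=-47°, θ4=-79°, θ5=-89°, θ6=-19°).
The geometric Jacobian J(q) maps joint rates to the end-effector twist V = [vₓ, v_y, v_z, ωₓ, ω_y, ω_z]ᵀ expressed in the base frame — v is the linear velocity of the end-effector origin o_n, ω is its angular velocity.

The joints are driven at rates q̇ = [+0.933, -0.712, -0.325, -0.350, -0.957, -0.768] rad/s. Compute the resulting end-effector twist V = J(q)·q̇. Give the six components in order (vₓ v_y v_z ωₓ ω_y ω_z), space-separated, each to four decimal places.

o_n = [1.3402, 0.2956, -0.2997]
J₁: ẑ×o_n = [-0.2956, 1.3402, 0.0000], ω = ẑ
J2: z=[-0.0872, -0.9962, 0.0000] o=[0.2789, -0.0244, 0.0000] → [0.2986, -0.0261, 1.0293, -0.0872, -0.9962, 0.0000]
J3: z=[-0.0872, -0.9962, 0.0000] o=[0.3615, -0.0316, 0.5235] → [0.8201, -0.0717, 0.9464, -0.0872, -0.9962, 0.0000]
J4: z=[0.5571, -0.0487, -0.8290] o=[0.4524, -0.0396, 0.5850] → [0.3210, -0.2432, 0.2300, 0.5571, -0.0487, -0.8290]
J5: z=[0.7941, -0.2610, 0.5489] o=[0.8311, 0.6269, 0.3540] → [0.3525, 0.7985, -0.1302, 0.7941, -0.2610, 0.5489]
J6: z=[-0.2334, -0.9648, -0.1212] o=[1.3402, 0.5526, -0.0352] → [0.2240, -0.0617, 0.0599, -0.2334, -0.9648, -0.1212]
V = J·q̇ = [-1.3767, 0.6606, -1.0424, -0.6853, 2.0409, 0.7909]

-1.3767 0.6606 -1.0424 -0.6853 2.0409 0.7909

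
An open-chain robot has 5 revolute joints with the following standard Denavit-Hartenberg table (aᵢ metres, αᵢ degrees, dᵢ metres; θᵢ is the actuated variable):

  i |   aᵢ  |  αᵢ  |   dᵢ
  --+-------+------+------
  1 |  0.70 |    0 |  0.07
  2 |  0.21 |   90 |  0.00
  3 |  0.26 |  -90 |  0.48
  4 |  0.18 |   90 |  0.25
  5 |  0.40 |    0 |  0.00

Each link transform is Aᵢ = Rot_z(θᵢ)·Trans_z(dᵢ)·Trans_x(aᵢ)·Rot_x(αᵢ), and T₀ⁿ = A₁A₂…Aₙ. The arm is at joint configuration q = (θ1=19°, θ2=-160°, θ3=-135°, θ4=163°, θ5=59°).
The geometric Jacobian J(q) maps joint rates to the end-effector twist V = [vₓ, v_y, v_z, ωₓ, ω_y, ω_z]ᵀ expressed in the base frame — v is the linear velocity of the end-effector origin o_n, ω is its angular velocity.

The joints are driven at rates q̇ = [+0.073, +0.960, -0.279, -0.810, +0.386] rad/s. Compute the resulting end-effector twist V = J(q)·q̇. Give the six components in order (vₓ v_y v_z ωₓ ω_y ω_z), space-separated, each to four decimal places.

o_n = [-0.1182, 0.0687, -0.2720]
J₁: ẑ×o_n = [-0.0687, -0.1182, 0.0000], ω = ẑ
J2: z=[0.0000, 0.0000, 1.0000] o=[0.6619, 0.2279, 0.0700] → [0.1592, -0.7800, 0.0000, 0.0000, 0.0000, 1.0000]
J3: z=[-0.6293, 0.7771, 0.0000] o=[0.4987, 0.0957, 0.0700] → [-0.2658, -0.2153, 0.4964, -0.6293, 0.7771, 0.0000]
J4: z=[-0.5495, -0.4450, -0.7071] o=[0.3395, 0.5845, -0.1138] → [-0.2943, 0.2367, 0.0798, -0.5495, -0.4450, -0.7071]
J5: z=[0.7625, -0.6131, -0.2067] o=[0.1406, 0.3557, -0.1689] → [0.0039, 0.1321, -0.3775, 0.7625, -0.6131, -0.2067]
V = J·q̇ = [0.4619, -0.8381, -0.3489, 0.9150, -0.0930, 1.5260]

0.4619 -0.8381 -0.3489 0.9150 -0.0930 1.5260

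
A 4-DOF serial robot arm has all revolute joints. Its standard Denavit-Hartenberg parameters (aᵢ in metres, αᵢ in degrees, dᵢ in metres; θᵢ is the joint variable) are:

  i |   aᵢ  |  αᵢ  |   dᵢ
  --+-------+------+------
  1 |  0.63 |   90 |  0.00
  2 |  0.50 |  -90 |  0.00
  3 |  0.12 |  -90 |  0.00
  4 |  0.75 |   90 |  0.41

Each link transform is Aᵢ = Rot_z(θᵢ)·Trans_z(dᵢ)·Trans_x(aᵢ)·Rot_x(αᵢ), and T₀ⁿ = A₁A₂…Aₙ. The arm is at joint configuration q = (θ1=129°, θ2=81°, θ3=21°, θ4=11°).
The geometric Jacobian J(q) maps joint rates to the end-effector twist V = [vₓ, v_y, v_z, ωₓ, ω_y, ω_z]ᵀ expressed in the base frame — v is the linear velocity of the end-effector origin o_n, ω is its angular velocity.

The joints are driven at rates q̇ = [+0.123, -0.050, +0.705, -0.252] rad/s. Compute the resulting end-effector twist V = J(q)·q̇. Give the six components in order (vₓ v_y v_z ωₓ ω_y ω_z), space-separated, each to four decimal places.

o_n = [-1.1348, 0.3056, 1.1158]
J₁: ẑ×o_n = [-0.3056, -1.1348, 0.0000], ω = ẑ
J2: z=[0.7771, 0.6293, 0.0000] o=[-0.3965, 0.4896, 0.0000] → [0.7022, -0.8672, 0.3216, 0.7771, 0.6293, 0.0000]
J3: z=[0.6216, -0.7676, 0.1564] o=[-0.4457, 0.5504, 0.4938] → [-0.4391, -0.4944, -0.6811, 0.6216, -0.7676, 0.1564]
J4: z=[-0.6902, -0.6311, -0.3540] o=[-0.4901, 0.5369, 0.6045] → [-0.4046, 0.5811, -0.2471, -0.6902, -0.6311, -0.3540]
V = J·q̇ = [-0.2803, -0.5912, -0.4340, 0.5733, -0.4136, 0.3225]

-0.2803 -0.5912 -0.4340 0.5733 -0.4136 0.3225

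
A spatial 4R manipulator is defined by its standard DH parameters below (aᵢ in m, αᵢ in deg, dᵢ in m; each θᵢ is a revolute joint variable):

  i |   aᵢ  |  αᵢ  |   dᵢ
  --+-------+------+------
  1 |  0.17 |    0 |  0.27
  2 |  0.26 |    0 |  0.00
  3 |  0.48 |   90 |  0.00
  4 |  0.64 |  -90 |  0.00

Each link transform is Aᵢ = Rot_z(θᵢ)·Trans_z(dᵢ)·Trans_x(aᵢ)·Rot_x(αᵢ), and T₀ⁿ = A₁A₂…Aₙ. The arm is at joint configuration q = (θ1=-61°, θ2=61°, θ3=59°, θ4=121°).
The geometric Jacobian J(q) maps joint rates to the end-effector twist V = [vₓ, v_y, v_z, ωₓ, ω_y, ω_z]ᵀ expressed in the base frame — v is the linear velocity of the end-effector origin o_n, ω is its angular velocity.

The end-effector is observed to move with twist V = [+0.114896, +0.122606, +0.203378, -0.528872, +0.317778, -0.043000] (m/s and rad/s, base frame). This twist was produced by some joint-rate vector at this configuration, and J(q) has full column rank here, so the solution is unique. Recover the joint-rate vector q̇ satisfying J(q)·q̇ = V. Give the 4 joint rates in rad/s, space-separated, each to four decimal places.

-0.4370 -0.0560 0.4500 -0.6170

o_n = [0.4199, -0.0198, 0.8186]
J₁: ẑ×o_n = [0.0198, 0.4199, -0.0000], ω = ẑ
J2: z=[0.0000, 0.0000, 1.0000] o=[0.0824, -0.1487, 0.2700] → [-0.1289, 0.3374, 0.0000, 0.0000, 0.0000, 1.0000]
J3: z=[0.0000, 0.0000, 1.0000] o=[0.3424, -0.1487, 0.2700] → [-0.1289, 0.0774, 0.0000, 0.0000, 0.0000, 1.0000]
J4: z=[0.8572, -0.5150, 0.0000] o=[0.5896, 0.2628, 0.2700] → [-0.2825, -0.4702, -0.3296, 0.8572, -0.5150, 0.0000]
q̇ = J⁺·V = [-0.4370, -0.0560, 0.4500, -0.6170]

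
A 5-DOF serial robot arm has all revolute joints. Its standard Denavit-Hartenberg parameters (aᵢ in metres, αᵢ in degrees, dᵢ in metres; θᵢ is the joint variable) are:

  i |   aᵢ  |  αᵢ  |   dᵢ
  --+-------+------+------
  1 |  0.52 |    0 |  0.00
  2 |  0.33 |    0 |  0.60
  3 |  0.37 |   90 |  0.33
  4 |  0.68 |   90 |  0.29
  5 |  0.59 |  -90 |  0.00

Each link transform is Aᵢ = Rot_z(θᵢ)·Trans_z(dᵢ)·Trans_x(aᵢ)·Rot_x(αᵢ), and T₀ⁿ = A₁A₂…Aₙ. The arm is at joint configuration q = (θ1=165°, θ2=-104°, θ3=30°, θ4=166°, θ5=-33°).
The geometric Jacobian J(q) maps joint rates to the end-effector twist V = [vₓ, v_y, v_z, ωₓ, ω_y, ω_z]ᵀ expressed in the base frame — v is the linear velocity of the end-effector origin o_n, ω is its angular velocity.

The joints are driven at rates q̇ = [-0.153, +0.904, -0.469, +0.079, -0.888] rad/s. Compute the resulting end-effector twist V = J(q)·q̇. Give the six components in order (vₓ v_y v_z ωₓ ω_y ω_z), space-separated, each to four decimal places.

-0.4227 0.4387 -0.1591 0.0827 -0.2134 -0.5796

o_n = [-0.3602, -0.3471, 1.2142]
J₁: ẑ×o_n = [0.3471, -0.3602, 0.0000], ω = ẑ
J2: z=[0.0000, 0.0000, 1.0000] o=[-0.5023, 0.1346, 0.0000] → [0.4817, 0.1421, -0.0000, 0.0000, 0.0000, 1.0000]
J3: z=[0.0000, 0.0000, 1.0000] o=[-0.3423, 0.4232, 0.6000] → [0.7703, -0.0179, 0.0000, 0.0000, 0.0000, 1.0000]
J4: z=[0.9998, 0.0175, 0.0000] o=[-0.3488, 0.7932, 0.9300] → [0.0050, -0.2842, -1.1399, 0.9998, 0.0175, 0.0000]
J5: z=[-0.0042, 0.2419, 0.9703] o=[-0.0473, 0.1385, 1.0945] → [0.5002, -0.3031, 0.0777, -0.0042, 0.2419, 0.9703]
V = J·q̇ = [-0.4227, 0.4387, -0.1591, 0.0827, -0.2134, -0.5796]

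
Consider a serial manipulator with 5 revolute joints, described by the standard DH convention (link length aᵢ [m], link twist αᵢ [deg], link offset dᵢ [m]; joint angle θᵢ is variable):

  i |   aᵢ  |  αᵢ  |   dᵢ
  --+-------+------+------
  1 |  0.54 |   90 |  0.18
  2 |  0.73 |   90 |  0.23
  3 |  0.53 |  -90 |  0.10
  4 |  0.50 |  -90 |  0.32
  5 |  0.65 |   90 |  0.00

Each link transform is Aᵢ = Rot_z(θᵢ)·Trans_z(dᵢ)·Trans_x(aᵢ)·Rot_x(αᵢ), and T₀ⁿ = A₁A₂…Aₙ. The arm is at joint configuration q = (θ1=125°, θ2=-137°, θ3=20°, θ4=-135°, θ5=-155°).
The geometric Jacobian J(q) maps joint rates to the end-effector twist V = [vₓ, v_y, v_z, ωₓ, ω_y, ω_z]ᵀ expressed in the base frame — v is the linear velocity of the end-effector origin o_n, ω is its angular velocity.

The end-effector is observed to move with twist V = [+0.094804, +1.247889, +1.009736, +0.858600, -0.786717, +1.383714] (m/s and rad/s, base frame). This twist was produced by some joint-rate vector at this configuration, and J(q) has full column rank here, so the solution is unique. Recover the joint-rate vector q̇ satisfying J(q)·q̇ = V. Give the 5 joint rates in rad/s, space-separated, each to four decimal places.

o_n = [0.9717, 0.3411, -0.5321]
J₁: ẑ×o_n = [-0.3411, 0.9717, 0.0000], ω = ẑ
J2: z=[0.8192, 0.5736, 0.0000] o=[-0.3097, 0.4423, 0.1800] → [-0.4085, 0.5833, -0.8179, 0.8192, 0.5736, 0.0000]
J3: z=[0.3912, -0.5587, 0.7314] o=[0.1849, 0.1369, -0.3179] → [-0.0297, 0.6593, 0.5194, 0.3912, -0.5587, 0.7314]
J4: z=[0.6263, 0.7439, 0.2333] o=[0.5814, -0.1133, -0.5844] → [-0.0671, 0.0583, -0.0057, 0.6263, 0.7439, 0.2333]
J5: z=[0.7534, -0.6544, 0.0640] o=[0.6817, 0.0569, -0.0246] → [0.3139, 0.4010, 0.4040, 0.7534, -0.6544, 0.0640]
q̇ = J⁺·V = [0.5890, -0.3460, 0.8800, 0.4630, 0.6740]

0.5890 -0.3460 0.8800 0.4630 0.6740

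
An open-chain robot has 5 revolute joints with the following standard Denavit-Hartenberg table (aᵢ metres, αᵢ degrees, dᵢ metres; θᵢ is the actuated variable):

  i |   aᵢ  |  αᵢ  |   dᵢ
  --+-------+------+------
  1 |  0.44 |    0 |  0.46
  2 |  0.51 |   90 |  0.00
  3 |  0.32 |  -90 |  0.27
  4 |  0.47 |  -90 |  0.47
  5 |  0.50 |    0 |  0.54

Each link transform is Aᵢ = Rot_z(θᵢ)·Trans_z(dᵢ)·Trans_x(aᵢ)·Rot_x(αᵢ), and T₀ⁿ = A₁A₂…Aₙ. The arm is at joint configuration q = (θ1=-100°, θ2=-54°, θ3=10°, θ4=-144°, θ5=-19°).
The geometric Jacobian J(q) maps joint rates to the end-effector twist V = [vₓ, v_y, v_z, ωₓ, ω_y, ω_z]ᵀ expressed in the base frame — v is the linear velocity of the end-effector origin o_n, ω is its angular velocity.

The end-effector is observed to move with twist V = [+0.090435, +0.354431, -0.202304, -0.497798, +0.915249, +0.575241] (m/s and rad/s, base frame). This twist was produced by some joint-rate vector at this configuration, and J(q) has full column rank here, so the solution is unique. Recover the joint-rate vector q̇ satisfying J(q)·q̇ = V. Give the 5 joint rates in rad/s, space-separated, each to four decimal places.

o_n = [-0.8779, 0.5788, 1.0614]
J₁: ẑ×o_n = [-0.5788, -0.8779, 0.0000], ω = ẑ
J2: z=[0.0000, 0.0000, 1.0000] o=[-0.0764, -0.4333, 0.4600] → [-1.0121, -0.8015, 0.0000, 0.0000, 0.0000, 1.0000]
J3: z=[-0.4384, 0.8988, 0.0000] o=[-0.5348, -0.6569, 0.4600] → [0.5405, 0.2636, -0.2333, -0.4384, 0.8988, 0.0000]
J4: z=[0.1561, 0.0761, 0.9848] o=[-0.9364, -0.5524, 0.5156] → [-1.0724, -0.0276, 0.1721, 0.1561, 0.0761, 0.9848]
J5: z=[-0.8749, 0.4734, 0.1021] o=[-0.6476, -0.1041, 0.9124] → [0.0008, 0.1069, -0.4884, -0.8749, 0.4734, 0.1021]
q̇ = J⁺·V = [0.6330, -0.8620, 0.7860, 0.7840, 0.3150]

0.6330 -0.8620 0.7860 0.7840 0.3150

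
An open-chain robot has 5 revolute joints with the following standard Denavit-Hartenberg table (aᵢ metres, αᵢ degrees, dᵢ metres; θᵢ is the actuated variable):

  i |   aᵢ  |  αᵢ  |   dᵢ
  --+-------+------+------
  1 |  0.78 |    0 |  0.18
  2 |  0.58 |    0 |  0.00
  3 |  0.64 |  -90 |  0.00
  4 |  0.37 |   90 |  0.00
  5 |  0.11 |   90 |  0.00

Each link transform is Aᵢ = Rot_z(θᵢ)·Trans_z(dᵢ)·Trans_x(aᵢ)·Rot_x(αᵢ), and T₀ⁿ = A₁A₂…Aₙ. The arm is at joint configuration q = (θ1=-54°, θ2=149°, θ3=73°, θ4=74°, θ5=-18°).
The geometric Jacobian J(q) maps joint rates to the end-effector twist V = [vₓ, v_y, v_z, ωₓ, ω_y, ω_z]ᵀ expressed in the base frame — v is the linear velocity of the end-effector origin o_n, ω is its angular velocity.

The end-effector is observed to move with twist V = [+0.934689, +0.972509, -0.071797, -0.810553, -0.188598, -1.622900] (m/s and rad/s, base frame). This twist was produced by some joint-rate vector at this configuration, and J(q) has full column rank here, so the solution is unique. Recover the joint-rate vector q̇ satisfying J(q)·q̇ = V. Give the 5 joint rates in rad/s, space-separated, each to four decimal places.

o_n = [-0.3390, 0.1403, -0.2762]
J₁: ẑ×o_n = [-0.1403, -0.3390, 0.0000], ω = ẑ
J2: z=[0.0000, 0.0000, 1.0000] o=[0.4585, -0.6310, 0.1800] → [-0.7713, -0.7975, 0.0000, 0.0000, 0.0000, 1.0000]
J3: z=[0.0000, 0.0000, 1.0000] o=[0.4079, -0.0532, 0.1800] → [-0.1935, -0.7469, 0.0000, 0.0000, 0.0000, 1.0000]
J4: z=[-0.2079, -0.9781, 0.0000] o=[-0.2181, 0.0798, 0.1800] → [0.4463, -0.0949, -0.1308, -0.2079, -0.9781, 0.0000]
J5: z=[-0.9403, 0.1999, 0.2756] o=[-0.3178, 0.1010, -0.1757] → [-0.0309, -0.1004, -0.0327, -0.9403, 0.1999, 0.2756]
q̇ = J⁺·V = [-0.8130, -0.8460, -0.1800, 0.3530, 0.7840]

-0.8130 -0.8460 -0.1800 0.3530 0.7840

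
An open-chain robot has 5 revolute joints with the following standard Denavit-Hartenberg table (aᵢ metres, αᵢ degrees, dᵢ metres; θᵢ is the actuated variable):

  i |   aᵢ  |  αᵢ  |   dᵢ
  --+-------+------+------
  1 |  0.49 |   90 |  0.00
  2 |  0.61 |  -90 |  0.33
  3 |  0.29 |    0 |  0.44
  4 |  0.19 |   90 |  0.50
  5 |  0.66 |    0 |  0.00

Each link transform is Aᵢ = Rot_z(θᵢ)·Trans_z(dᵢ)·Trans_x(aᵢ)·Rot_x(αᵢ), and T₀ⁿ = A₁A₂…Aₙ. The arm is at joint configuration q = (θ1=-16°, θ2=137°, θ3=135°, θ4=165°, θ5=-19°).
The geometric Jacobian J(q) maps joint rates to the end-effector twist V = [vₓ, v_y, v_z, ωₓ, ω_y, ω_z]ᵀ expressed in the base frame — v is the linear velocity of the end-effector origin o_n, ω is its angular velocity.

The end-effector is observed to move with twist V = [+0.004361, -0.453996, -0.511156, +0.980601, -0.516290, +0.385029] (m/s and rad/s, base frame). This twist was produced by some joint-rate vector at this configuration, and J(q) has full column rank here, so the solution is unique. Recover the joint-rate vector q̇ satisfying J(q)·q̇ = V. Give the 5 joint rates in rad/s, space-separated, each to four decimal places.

o_n = [-0.8039, -0.6328, 0.0234]
J₁: ẑ×o_n = [0.6328, -0.8039, 0.0000], ω = ẑ
J2: z=[-0.2756, -0.9613, 0.0000] o=[0.4710, -0.1351, 0.0000] → [-0.0225, 0.0065, -1.0884, -0.2756, -0.9613, 0.0000]
J3: z=[-0.6556, 0.1880, -0.7314] o=[-0.0488, -0.3293, 0.4160] → [-0.2958, 0.2949, 0.3409, -0.6556, 0.1880, -0.7314]
J4: z=[-0.6556, 0.1880, -0.7314] o=[-0.1366, -0.0908, -0.0456] → [-0.3834, 0.5334, 0.4808, -0.6556, 0.1880, -0.7314]
J5: z=[0.4710, -0.6552, -0.5906] o=[-0.5765, -0.1358, -0.3465] → [-0.5359, -0.0399, -0.3831, 0.4710, -0.6552, -0.5906]
q̇ = J⁺·V = [0.0800, -0.1120, -0.6360, -0.3270, 0.6760]

0.0800 -0.1120 -0.6360 -0.3270 0.6760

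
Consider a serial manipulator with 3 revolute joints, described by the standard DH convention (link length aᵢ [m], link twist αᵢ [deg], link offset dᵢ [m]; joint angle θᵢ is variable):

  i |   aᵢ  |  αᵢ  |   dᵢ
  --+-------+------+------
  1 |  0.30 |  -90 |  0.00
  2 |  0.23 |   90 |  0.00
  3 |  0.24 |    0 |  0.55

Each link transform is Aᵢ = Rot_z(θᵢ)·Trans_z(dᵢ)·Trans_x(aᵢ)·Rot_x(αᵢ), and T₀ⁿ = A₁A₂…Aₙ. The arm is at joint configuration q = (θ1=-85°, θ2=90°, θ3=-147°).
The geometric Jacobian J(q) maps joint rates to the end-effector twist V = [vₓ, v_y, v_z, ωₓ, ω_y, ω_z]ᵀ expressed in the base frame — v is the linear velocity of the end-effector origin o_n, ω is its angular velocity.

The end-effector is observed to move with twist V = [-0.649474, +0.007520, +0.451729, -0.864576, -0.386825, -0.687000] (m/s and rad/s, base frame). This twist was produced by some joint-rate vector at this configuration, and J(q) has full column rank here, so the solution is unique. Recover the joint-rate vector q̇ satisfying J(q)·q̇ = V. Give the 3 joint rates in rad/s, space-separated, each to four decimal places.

o_n = [-0.0561, -0.8582, -0.0287]
J₁: ẑ×o_n = [0.8582, -0.0561, 0.0000], ω = ẑ
J2: z=[0.9962, 0.0872, 0.0000] o=[0.0261, -0.2989, 0.0000] → [-0.0025, 0.0286, -0.5500, 0.9962, 0.0872, 0.0000]
J3: z=[0.0872, -0.9962, 0.0000] o=[0.0261, -0.2989, -0.2300] → [-0.2005, -0.0175, -0.1307, 0.0872, -0.9962, 0.0000]
q̇ = J⁺·V = [-0.6870, -0.8950, 0.3100]

-0.6870 -0.8950 0.3100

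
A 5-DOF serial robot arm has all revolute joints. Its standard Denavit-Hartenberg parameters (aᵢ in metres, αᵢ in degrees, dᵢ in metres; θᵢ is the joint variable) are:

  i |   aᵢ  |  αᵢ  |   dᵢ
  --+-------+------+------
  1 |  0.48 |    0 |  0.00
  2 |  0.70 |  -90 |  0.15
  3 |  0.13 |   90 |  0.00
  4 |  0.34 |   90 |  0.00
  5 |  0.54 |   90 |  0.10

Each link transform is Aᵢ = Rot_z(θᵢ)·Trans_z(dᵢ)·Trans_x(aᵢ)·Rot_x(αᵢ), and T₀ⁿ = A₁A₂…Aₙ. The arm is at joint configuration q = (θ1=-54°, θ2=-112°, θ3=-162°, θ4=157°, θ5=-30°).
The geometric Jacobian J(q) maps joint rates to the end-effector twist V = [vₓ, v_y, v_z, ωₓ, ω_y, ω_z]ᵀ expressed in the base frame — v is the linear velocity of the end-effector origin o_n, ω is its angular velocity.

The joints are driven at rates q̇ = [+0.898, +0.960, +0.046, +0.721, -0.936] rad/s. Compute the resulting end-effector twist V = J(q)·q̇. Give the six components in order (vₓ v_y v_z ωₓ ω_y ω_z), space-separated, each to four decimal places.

o_n = [-0.9095, -1.1055, 0.2293]
J₁: ẑ×o_n = [1.1055, -0.9095, 0.0000], ω = ẑ
J2: z=[0.0000, 0.0000, 1.0000] o=[0.2821, -0.3883, 0.0000] → [0.7172, -1.1916, 0.0000, 0.0000, 0.0000, 1.0000]
J3: z=[0.2419, -0.9703, 0.0000] o=[-0.3971, -0.5577, 0.1500] → [-0.0769, -0.0192, -0.6297, 0.2419, -0.9703, 0.0000]
J4: z=[0.2998, 0.0748, -0.9511] o=[-0.2771, -0.5278, 0.1902] → [-0.5466, 0.5897, -0.1260, 0.2998, 0.0748, -0.9511]
J5: z=[0.5833, -0.8033, 0.1207] o=[-0.5338, -0.7287, 0.0935] → [-0.0636, -0.1246, -0.5216, 0.5833, -0.8033, 0.1207]
V = J·q̇ = [1.3432, -1.4197, 0.3684, -0.3186, 0.7611, 1.0593]

1.3432 -1.4197 0.3684 -0.3186 0.7611 1.0593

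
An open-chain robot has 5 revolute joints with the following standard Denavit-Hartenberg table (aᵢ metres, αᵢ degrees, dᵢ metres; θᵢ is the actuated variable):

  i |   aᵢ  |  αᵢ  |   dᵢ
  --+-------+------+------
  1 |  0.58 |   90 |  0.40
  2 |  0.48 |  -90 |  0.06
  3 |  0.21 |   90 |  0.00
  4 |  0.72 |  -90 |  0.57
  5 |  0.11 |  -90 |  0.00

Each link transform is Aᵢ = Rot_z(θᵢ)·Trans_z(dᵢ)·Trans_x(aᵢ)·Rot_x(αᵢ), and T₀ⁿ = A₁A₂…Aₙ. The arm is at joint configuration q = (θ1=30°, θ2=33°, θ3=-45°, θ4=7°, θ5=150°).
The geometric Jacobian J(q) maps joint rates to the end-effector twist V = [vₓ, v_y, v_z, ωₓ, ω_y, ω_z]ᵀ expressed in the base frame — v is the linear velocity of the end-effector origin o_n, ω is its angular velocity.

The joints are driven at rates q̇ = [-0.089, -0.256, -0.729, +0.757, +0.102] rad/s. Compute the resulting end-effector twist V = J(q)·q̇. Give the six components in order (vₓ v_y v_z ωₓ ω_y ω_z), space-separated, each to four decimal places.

-0.6286 -0.6227 -0.1529 0.0362 -0.2914 -0.9118

o_n = [1.4824, -0.3117, 0.8466]
J₁: ẑ×o_n = [0.3117, 1.4824, -0.0000], ω = ẑ
J2: z=[0.5000, -0.8660, 0.0000] o=[0.5023, 0.2900, 0.4000] → [-0.3868, -0.2233, 0.5479, 0.5000, -0.8660, 0.0000]
J3: z=[-0.4717, -0.2723, 0.8387] o=[0.8809, 0.4393, 0.6614] → [0.5794, 0.5918, 0.5180, -0.4717, -0.2723, 0.8387]
J4: z=[-0.1600, -0.9089, -0.3851] o=[1.0630, 0.3730, 0.7423] → [-0.3585, -0.1448, 0.4907, -0.1600, -0.9089, -0.3851]
J5: z=[-0.5738, -0.2318, 0.7855] o=[1.5501, -0.3947, 0.8716] → [-0.0594, -0.0675, -0.0633, -0.5738, -0.2318, 0.7855]
V = J·q̇ = [-0.6286, -0.6227, -0.1529, 0.0362, -0.2914, -0.9118]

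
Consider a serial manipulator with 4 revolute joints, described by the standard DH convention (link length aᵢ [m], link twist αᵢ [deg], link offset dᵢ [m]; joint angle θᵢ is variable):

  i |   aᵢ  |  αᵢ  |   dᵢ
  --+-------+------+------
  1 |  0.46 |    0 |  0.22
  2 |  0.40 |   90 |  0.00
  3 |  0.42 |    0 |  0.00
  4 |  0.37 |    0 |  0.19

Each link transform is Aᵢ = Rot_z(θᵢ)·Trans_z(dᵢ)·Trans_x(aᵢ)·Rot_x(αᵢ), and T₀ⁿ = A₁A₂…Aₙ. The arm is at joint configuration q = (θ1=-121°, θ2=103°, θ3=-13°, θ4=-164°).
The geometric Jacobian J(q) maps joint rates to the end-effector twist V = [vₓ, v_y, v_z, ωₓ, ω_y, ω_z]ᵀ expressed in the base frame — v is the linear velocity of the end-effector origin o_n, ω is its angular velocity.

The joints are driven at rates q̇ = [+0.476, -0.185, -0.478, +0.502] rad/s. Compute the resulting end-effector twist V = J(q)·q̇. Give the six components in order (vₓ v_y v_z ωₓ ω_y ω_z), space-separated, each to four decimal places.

0.2373 0.0057 -0.2045 -0.0074 -0.0228 0.2910

o_n = [0.1226, -0.7109, 0.1062]
J₁: ẑ×o_n = [0.7109, 0.1226, -0.0000], ω = ẑ
J2: z=[0.0000, 0.0000, 1.0000] o=[-0.2369, -0.3943, 0.2200] → [0.3166, 0.3595, -0.0000, 0.0000, 0.0000, 1.0000]
J3: z=[-0.3090, -0.9511, 0.0000] o=[0.1435, -0.5179, 0.2200] → [0.1083, -0.0352, 0.0397, -0.3090, -0.9511, 0.0000]
J4: z=[-0.3090, -0.9511, 0.0000] o=[0.5327, -0.6444, 0.1255] → [0.0184, -0.0060, -0.3695, -0.3090, -0.9511, 0.0000]
V = J·q̇ = [0.2373, 0.0057, -0.2045, -0.0074, -0.0228, 0.2910]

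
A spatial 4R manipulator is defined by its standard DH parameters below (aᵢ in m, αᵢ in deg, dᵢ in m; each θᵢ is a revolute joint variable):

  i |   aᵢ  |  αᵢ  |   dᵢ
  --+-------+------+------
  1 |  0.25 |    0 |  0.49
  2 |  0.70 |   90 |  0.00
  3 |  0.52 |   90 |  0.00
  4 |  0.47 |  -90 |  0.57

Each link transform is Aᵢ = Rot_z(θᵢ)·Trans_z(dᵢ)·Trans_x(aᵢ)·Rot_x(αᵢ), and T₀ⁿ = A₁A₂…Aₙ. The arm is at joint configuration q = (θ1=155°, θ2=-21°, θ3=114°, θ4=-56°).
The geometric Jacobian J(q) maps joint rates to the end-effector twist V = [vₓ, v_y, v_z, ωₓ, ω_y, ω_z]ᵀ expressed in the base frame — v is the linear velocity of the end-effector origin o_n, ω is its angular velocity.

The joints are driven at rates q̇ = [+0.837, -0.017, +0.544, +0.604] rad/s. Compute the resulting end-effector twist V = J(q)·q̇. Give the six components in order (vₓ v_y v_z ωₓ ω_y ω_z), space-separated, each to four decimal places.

o_n = [-1.1337, 0.4841, 1.4370]
J₁: ẑ×o_n = [-0.4841, -1.1337, 0.0000], ω = ẑ
J2: z=[0.0000, 0.0000, 1.0000] o=[-0.2266, 0.1057, 0.4900] → [-0.3784, -0.9071, 0.0000, 0.0000, 0.0000, 1.0000]
J3: z=[0.7193, 0.6947, 0.0000] o=[-0.7128, 0.6092, 0.4900] → [0.6578, -0.6812, 0.2023, 0.7193, 0.6947, 0.0000]
J4: z=[-0.6346, 0.6571, 0.4067] o=[-0.5659, 0.4570, 0.9650] → [0.2991, 0.0686, 0.3560, -0.6346, 0.6571, 0.4067]
V = J·q̇ = [0.1398, -1.2626, 0.3251, 0.0080, 0.7748, 1.0657]

0.1398 -1.2626 0.3251 0.0080 0.7748 1.0657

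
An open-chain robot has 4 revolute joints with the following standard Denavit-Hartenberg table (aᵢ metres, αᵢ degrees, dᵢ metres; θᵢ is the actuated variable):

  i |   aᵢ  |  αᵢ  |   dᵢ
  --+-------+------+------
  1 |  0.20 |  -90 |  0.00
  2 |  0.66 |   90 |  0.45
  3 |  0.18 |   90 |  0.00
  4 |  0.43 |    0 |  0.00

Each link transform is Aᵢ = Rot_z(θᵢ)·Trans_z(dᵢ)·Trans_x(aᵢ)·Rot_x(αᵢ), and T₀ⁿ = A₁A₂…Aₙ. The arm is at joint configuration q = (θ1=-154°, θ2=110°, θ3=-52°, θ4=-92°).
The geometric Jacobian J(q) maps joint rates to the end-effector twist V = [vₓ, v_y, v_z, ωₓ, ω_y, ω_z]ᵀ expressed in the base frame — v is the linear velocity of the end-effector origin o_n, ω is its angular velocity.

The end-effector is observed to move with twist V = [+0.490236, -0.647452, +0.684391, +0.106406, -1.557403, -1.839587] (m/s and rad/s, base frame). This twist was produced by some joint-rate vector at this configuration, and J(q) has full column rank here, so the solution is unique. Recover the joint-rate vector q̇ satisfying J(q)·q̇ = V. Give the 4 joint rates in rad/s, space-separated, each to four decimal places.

-0.7890 0.8320 0.9110 -0.9980

o_n = [0.5576, -0.0841, -0.5687]
J₁: ẑ×o_n = [0.0841, 0.5576, -0.0000], ω = ẑ
J2: z=[0.4384, -0.8988, 0.0000] o=[-0.1798, -0.0877, 0.0000] → [0.5111, 0.2493, 0.6643, 0.4384, -0.8988, 0.0000]
J3: z=[-0.8446, -0.4119, -0.3420] o=[0.2204, -0.3932, -0.6202] → [0.0845, -0.0718, -0.1222, -0.8446, -0.4119, -0.3420]
J4: z=[-0.5121, 0.4352, 0.7405] o=[0.1923, -0.2491, -0.7243] → [-0.0544, 0.3502, -0.2435, -0.5121, 0.4352, 0.7405]
q̇ = J⁺·V = [-0.7890, 0.8320, 0.9110, -0.9980]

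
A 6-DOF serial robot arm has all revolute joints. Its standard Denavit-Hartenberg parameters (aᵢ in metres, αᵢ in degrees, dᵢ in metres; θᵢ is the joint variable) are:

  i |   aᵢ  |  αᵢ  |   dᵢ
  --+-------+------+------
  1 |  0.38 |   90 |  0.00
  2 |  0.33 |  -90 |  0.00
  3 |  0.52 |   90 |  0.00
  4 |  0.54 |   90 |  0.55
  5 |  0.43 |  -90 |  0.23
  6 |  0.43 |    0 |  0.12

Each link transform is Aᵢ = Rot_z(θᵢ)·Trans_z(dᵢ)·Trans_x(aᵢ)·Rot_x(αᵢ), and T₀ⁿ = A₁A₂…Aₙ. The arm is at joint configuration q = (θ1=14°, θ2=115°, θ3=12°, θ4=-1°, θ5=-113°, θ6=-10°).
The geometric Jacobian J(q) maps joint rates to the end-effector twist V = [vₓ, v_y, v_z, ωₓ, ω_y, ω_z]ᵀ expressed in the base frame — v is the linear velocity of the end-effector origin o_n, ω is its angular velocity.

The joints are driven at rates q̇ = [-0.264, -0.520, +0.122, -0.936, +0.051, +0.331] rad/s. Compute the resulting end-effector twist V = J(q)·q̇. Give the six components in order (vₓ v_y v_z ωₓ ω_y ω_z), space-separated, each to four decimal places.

0.9341 0.2524 -0.1257 -0.4819 1.5548 -0.2232

o_n = [0.0880, 0.4849, 1.1142]
J₁: ẑ×o_n = [-0.4849, 0.0880, 0.0000], ω = ẑ
J2: z=[0.2419, -0.9703, 0.0000] o=[0.3687, 0.0919, 0.0000] → [-1.0811, -0.2695, -0.1773, 0.2419, -0.9703, 0.0000]
J3: z=[-0.8794, -0.2193, -0.4226] o=[0.2334, 0.0582, 0.2991] → [0.0016, 0.7782, -0.4071, -0.8794, -0.2193, -0.4226]
J4: z=[0.1514, -0.9703, 0.1884] o=[-0.0013, 0.1111, 0.7601] → [-0.4140, -0.0368, 0.1433, 0.1514, -0.9703, 0.1884]
J5: z=[0.8871, 0.2174, 0.4071] o=[-0.1535, -0.3656, 1.3463] → [-0.3967, 0.3043, 0.7020, 0.8871, 0.2174, 0.4071]
J6: z=[-0.4605, 0.4763, 0.7491] o=[0.0639, 0.0508, 1.2152] → [-0.3734, -0.0285, -0.2114, -0.4605, 0.4763, 0.7491]
V = J·q̇ = [0.9341, 0.2524, -0.1257, -0.4819, 1.5548, -0.2232]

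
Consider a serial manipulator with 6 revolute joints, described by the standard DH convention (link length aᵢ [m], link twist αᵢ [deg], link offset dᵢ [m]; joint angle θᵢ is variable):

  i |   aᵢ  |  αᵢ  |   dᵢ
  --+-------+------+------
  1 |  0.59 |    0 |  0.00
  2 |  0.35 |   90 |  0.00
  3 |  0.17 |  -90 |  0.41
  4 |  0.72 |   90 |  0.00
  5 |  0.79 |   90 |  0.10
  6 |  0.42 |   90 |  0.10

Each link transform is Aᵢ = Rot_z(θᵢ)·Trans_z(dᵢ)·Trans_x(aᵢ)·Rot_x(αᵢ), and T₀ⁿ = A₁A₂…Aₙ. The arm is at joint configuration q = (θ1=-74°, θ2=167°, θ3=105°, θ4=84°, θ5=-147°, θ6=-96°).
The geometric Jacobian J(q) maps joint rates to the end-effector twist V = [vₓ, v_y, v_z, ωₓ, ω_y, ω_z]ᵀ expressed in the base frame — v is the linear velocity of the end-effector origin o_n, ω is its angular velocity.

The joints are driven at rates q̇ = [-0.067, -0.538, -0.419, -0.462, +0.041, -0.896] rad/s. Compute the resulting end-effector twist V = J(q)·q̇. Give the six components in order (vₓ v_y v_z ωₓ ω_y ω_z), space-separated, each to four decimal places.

o_n = [0.4628, 0.1477, -0.0535]
J₁: ẑ×o_n = [-0.1477, 0.4628, 0.0000], ω = ẑ
J2: z=[0.0000, 0.0000, 1.0000] o=[0.1626, -0.5671, 0.0000] → [-0.7149, 0.3002, 0.0000, 0.0000, 0.0000, 1.0000]
J3: z=[0.9986, 0.0523, 0.0000] o=[0.1443, -0.2176, 0.0000] → [-0.0028, 0.0534, 0.3482, 0.9986, 0.0523, 0.0000]
J4: z=[0.0506, -0.9646, -0.2588] o=[0.5560, -0.2401, 0.1642] → [0.3104, 0.0351, -0.0703, 0.0506, -0.9646, -0.2588]
J5: z=[0.1179, -0.2516, 0.9606] o=[-0.1580, -0.2970, 0.2369] → [-0.3542, 0.6306, 0.2086, 0.1179, -0.2516, 0.9606]
J6: z=[0.5825, -0.7659, -0.2721] o=[0.4891, 0.1452, 0.3774] → [0.3307, 0.2582, -0.0187, 0.5825, -0.7659, -0.2721]
V = J·q̇ = [-0.0586, -0.4366, -0.0881, -0.9589, 1.0997, -0.2023]

-0.0586 -0.4366 -0.0881 -0.9589 1.0997 -0.2023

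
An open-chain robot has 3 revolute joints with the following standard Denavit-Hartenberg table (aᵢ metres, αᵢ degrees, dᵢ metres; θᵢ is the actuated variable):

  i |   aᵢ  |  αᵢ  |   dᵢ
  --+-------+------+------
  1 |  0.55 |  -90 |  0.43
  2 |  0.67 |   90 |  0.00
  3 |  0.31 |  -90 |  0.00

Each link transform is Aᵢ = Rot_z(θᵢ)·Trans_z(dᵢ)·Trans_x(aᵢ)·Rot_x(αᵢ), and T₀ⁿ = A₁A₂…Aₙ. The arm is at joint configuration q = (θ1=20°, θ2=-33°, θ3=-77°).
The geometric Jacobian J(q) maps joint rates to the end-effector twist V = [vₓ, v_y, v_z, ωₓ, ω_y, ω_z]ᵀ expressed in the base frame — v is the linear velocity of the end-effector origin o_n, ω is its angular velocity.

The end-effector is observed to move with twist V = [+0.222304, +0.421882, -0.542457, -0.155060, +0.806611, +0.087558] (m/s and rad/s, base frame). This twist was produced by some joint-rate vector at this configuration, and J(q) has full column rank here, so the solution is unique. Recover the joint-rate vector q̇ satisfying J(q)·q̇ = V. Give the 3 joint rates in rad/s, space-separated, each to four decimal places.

0.2880 0.8110 -0.2390

o_n = [1.2031, 0.1165, 0.8329]
J₁: ẑ×o_n = [-0.1165, 1.2031, 0.0000], ω = ẑ
J2: z=[-0.3420, 0.9397, 0.0000] o=[0.5168, 0.1881, 0.4300] → [0.3786, 0.1378, -0.6204, -0.3420, 0.9397, 0.0000]
J3: z=[-0.5118, -0.1863, 0.8387] o=[1.0449, 0.3803, 0.7949] → [0.2142, 0.1522, 0.1645, -0.5118, -0.1863, 0.8387]
q̇ = J⁺·V = [0.2880, 0.8110, -0.2390]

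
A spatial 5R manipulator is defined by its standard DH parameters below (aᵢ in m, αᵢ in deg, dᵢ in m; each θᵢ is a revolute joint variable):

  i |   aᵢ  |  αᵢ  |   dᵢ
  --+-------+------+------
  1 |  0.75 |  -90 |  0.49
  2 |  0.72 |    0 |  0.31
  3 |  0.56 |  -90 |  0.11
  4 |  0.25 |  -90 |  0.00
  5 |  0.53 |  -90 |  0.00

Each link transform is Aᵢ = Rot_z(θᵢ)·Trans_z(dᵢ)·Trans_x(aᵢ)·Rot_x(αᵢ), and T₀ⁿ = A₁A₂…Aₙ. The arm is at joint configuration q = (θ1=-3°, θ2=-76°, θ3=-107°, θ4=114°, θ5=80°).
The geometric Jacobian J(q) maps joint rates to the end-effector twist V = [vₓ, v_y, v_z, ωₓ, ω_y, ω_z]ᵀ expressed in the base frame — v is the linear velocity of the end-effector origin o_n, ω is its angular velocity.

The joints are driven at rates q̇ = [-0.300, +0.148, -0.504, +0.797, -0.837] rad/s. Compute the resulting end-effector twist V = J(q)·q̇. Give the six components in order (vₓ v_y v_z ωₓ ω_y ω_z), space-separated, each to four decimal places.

0.7267 -0.4863 -0.0664 -0.8406 -0.6533 0.4559

o_n = [0.5361, 0.0796, 0.6454]
J₁: ẑ×o_n = [-0.0796, 0.5361, 0.0000], ω = ẑ
J2: z=[0.0523, 0.9986, 0.0000] o=[0.7490, -0.0393, 0.4900] → [0.1551, -0.0081, 0.2188, 0.0523, 0.9986, 0.0000]
J3: z=[0.0523, 0.9986, 0.0000] o=[0.9391, 0.2612, 1.1886] → [-0.5425, 0.0284, 0.3930, 0.0523, 0.9986, 0.0000]
J4: z=[-0.0523, 0.0027, 0.9986] o=[0.3864, 0.4003, 1.1593] → [0.3189, 0.1226, 0.0164, -0.0523, 0.0027, 0.9986]
J5: z=[0.9323, 0.3584, 0.0478] o=[0.4759, 0.1669, 1.1646] → [-0.1819, 0.4870, -0.1030, 0.9323, 0.3584, 0.0478]
V = J·q̇ = [0.7267, -0.4863, -0.0664, -0.8406, -0.6533, 0.4559]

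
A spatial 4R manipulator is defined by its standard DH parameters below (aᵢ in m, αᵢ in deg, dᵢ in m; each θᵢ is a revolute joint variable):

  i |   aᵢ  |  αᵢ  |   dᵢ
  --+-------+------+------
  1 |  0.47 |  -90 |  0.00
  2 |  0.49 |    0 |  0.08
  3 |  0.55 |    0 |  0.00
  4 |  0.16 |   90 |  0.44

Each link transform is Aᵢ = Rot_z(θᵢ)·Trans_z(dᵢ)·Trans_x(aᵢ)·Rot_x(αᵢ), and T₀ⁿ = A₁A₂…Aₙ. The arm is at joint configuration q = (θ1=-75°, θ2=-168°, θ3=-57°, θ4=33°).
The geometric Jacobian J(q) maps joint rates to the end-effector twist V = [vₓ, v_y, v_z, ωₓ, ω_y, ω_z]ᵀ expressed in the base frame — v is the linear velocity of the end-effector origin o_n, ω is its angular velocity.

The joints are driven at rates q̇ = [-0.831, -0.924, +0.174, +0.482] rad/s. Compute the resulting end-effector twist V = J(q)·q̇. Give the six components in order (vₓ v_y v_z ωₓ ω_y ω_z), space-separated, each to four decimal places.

0.6105 -0.4975 -0.7765 -0.2589 -0.0694 -0.8310

o_n = [0.3587, 0.6704, -0.3203]
J₁: ẑ×o_n = [-0.6704, 0.3587, 0.0000], ω = ẑ
J2: z=[0.9659, 0.2588, 0.0000] o=[0.1216, -0.4540, 0.0000] → [-0.0829, 0.3094, 1.0247, 0.9659, 0.2588, 0.0000]
J3: z=[0.9659, 0.2588, 0.0000] o=[0.0749, 0.0297, 0.1019] → [-0.1093, 0.4078, 0.5454, 0.9659, 0.2588, 0.0000]
J4: z=[0.9659, 0.2588, 0.0000] o=[-0.0258, 0.4053, -0.2870] → [-0.0086, 0.0321, 0.1565, 0.9659, 0.2588, 0.0000]
V = J·q̇ = [0.6105, -0.4975, -0.7765, -0.2589, -0.0694, -0.8310]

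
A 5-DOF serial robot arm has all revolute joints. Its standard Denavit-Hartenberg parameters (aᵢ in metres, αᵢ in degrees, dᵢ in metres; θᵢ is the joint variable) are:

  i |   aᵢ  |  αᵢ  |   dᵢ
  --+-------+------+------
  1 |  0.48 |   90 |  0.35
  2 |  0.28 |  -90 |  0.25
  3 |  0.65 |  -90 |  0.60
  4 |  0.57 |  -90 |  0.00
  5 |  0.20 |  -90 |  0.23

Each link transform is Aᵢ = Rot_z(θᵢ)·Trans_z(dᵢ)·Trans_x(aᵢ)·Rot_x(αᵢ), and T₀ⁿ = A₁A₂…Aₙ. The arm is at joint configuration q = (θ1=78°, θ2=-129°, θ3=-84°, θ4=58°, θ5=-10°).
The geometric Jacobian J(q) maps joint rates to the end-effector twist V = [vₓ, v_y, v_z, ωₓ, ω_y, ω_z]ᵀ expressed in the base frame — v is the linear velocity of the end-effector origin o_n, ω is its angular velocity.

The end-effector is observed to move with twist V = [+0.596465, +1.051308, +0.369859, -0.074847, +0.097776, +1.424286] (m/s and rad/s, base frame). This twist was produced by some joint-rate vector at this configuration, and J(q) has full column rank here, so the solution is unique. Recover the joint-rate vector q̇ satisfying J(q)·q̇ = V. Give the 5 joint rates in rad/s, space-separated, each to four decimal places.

o_n = [1.0979, -0.1398, 0.1440]
J₁: ẑ×o_n = [0.1398, 1.0979, -0.0000], ω = ẑ
J2: z=[0.9781, -0.2079, 0.0000] o=[0.0998, 0.4695, 0.3500] → [0.0428, 0.2015, -0.3885, 0.9781, -0.2079, 0.0000]
J3: z=[0.1616, 0.7602, -0.6293] o=[0.3077, 0.2452, 0.1324] → [-0.2335, -0.4992, -0.6629, 0.1616, 0.7602, -0.6293]
J4: z=[-0.2324, -0.5905, -0.7729] o=[1.0281, 0.5250, -0.2980] → [-0.7749, 0.0487, 0.1958, -0.2324, -0.5905, -0.7729]
J5: z=[-0.8990, -0.1729, 0.4024] o=[1.2397, 0.0757, -0.0183] → [0.0587, 0.0889, 0.1693, -0.8990, -0.1729, 0.4024]
q̇ = J⁺·V = [0.8770, -0.5230, -0.5180, -0.5180, -0.4450]

0.8770 -0.5230 -0.5180 -0.5180 -0.4450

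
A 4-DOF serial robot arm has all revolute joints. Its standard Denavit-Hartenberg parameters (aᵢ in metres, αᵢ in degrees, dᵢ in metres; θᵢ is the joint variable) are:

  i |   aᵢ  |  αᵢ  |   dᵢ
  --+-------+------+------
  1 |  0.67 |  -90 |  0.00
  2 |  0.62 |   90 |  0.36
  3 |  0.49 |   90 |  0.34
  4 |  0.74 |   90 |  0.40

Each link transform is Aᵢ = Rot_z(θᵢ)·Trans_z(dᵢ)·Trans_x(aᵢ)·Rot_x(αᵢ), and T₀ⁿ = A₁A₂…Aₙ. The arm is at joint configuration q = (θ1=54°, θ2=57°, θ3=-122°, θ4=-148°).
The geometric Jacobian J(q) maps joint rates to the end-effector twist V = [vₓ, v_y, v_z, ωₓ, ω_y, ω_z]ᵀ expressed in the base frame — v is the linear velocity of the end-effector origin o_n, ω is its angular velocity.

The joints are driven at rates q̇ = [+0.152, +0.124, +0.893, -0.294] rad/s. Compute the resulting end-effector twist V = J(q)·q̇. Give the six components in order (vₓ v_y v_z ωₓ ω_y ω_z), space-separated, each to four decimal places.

o_n = [-0.0758, 1.0673, -0.3250]
J₁: ẑ×o_n = [-1.0673, -0.0758, 0.0000], ω = ẑ
J2: z=[-0.8090, 0.5878, 0.0000] o=[0.3938, 0.5420, 0.0000] → [-0.1910, -0.2629, -0.1489, -0.8090, 0.5878, 0.0000]
J3: z=[0.4930, 0.6785, 0.5446] o=[0.3011, 1.0268, -0.5200] → [0.1103, -0.3013, 0.2756, 0.4930, 0.6785, 0.5446]
J4: z=[-0.7002, -0.0622, 0.7112] o=[0.7217, 0.8989, -0.1170] → [-0.1068, -0.7128, -0.1675, -0.7002, -0.0622, 0.7112]
V = J·q̇ = [-0.0560, -0.1036, 0.2769, 0.5458, 0.6971, 0.4293]

-0.0560 -0.1036 0.2769 0.5458 0.6971 0.4293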